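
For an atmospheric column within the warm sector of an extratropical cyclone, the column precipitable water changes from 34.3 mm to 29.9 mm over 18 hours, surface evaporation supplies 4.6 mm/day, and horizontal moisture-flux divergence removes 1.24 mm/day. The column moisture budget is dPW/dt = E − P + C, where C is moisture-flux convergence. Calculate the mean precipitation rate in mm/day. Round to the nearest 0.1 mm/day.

dPW/dt = (29.9 − 34.3) mm / (18/24 day) = -5.867 mm/day.
P = E + C − dPW/dt = 4.6 + (-1.24) − (-5.867) = 9.2 mm/day.

P ≈ 9.2 mm/day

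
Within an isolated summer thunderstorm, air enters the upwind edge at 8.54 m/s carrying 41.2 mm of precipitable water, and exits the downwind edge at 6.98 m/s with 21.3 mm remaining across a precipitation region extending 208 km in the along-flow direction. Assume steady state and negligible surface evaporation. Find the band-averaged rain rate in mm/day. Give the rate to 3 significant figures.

Column moisture flux per unit crosswind length is F = V × PW.
Inflow: F_in = 8.54 × 41.2 = 351.848 mm·m/s
Outflow: F_out = 6.98 × 21.3 = 148.674 mm·m/s
Steady-state rate R = (F_in − F_out)/L = (351.848 − 148.674) / 208000 m = 9.768e-04 mm/s.
R = 9.768e-04 × 3600 × 24 = 84.4 mm/day.

R ≈ 84.4 mm/day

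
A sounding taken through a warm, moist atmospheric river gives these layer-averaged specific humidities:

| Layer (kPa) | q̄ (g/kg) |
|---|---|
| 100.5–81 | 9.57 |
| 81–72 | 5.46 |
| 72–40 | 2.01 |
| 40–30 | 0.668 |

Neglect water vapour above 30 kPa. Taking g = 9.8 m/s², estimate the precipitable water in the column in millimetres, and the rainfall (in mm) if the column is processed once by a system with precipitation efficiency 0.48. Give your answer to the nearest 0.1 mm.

Precipitable water is the column-integrated vapour mass per unit area: PW = (1/g) Σ q̄ Δp, with q in kg/kg and Δp in Pa (1 kg/m² of water = 1 mm).
Layer 100.5–81 kPa: Δp = 195 hPa = 19500 Pa, q̄ = 0.00957 kg/kg → 0.00957 × 19500 / 9.8 = 19.04 mm
Layer 81–72 kPa: Δp = 90 hPa = 9000 Pa, q̄ = 0.00546 kg/kg → 0.00546 × 9000 / 9.8 = 5.01 mm
Layer 72–40 kPa: Δp = 320 hPa = 32000 Pa, q̄ = 0.00201 kg/kg → 0.00201 × 32000 / 9.8 = 6.56 mm
Layer 40–30 kPa: Δp = 100 hPa = 10000 Pa, q̄ = 0.000668 kg/kg → 0.000668 × 10000 / 9.8 = 0.68 mm
PW = 19.04 + 5.01 + 6.56 + 0.68 = 31.29 ≈ 31.3 mm.
Rainfall = ε × PW = 0.48 × 31.3 = 15.0 mm.

PW ≈ 31.3 mm; rainfall ≈ 15.0 mm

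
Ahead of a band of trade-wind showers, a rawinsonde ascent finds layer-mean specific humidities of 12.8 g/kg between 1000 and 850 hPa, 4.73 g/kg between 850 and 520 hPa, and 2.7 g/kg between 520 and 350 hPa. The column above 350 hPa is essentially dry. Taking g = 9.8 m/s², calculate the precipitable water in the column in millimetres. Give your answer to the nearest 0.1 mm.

PW ≈ 40.2 mm

Precipitable water is the column-integrated vapour mass per unit area: PW = (1/g) Σ q̄ Δp, with q in kg/kg and Δp in Pa (1 kg/m² of water = 1 mm).
Layer 1000–850 hPa: Δp = 150 hPa = 15000 Pa, q̄ = 0.0128 kg/kg → 0.0128 × 15000 / 9.8 = 19.59 mm
Layer 850–520 hPa: Δp = 330 hPa = 33000 Pa, q̄ = 0.00473 kg/kg → 0.00473 × 33000 / 9.8 = 15.93 mm
Layer 520–350 hPa: Δp = 170 hPa = 17000 Pa, q̄ = 0.0027 kg/kg → 0.0027 × 17000 / 9.8 = 4.68 mm
PW = 19.59 + 15.93 + 4.68 = 40.20 ≈ 40.2 mm.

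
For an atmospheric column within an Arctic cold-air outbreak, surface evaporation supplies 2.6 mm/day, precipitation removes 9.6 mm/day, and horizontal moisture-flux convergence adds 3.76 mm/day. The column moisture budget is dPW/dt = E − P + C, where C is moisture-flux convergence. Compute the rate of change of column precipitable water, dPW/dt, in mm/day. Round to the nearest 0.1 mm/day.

dPW/dt = E − P + C = 2.6 − 9.6 + (3.76) = -3.2 mm/day.

dPW/dt ≈ -3.2 mm/day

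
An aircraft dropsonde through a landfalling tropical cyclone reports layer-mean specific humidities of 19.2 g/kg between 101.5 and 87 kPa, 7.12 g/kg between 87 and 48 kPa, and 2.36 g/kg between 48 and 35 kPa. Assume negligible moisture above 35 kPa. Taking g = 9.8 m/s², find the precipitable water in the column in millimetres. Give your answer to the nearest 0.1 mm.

PW ≈ 59.9 mm

Precipitable water is the column-integrated vapour mass per unit area: PW = (1/g) Σ q̄ Δp, with q in kg/kg and Δp in Pa (1 kg/m² of water = 1 mm).
Layer 101.5–87 kPa: Δp = 145 hPa = 14500 Pa, q̄ = 0.0192 kg/kg → 0.0192 × 14500 / 9.8 = 28.41 mm
Layer 87–48 kPa: Δp = 390 hPa = 39000 Pa, q̄ = 0.00712 kg/kg → 0.00712 × 39000 / 9.8 = 28.33 mm
Layer 48–35 kPa: Δp = 130 hPa = 13000 Pa, q̄ = 0.00236 kg/kg → 0.00236 × 13000 / 9.8 = 3.13 mm
PW = 28.41 + 28.33 + 3.13 = 59.87 ≈ 59.9 mm.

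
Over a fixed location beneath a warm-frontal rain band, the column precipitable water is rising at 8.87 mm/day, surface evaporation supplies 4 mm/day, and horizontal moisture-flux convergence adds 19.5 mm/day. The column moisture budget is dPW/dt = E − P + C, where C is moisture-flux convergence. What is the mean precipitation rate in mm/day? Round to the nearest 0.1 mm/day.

P ≈ 14.6 mm/day

dPW/dt = +8.87 mm/day.
P = E + C − dPW/dt = 4 + (19.5) − (+8.87) = 14.6 mm/day.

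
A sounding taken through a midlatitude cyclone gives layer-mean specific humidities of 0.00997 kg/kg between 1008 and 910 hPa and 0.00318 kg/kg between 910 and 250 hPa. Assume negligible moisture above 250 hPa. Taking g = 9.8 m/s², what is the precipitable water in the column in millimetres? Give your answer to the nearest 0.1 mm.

PW ≈ 31.4 mm

Precipitable water is the column-integrated vapour mass per unit area: PW = (1/g) Σ q̄ Δp, with q in kg/kg and Δp in Pa (1 kg/m² of water = 1 mm).
Layer 1008–910 hPa: Δp = 98 hPa = 9800 Pa, q̄ = 0.00997 kg/kg → 0.00997 × 9800 / 9.8 = 9.97 mm
Layer 910–250 hPa: Δp = 660 hPa = 66000 Pa, q̄ = 0.00318 kg/kg → 0.00318 × 66000 / 9.8 = 21.42 mm
PW = 9.97 + 21.42 = 31.39 ≈ 31.4 mm.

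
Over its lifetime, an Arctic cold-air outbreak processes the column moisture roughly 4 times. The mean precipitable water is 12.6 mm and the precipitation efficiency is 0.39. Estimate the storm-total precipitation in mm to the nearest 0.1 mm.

precipitation ≈ 19.7 mm

Each cycle deposits ε × PW = 0.39 × 12.6 = 4.914 mm.
Over 4 cycles: 4 × 4.914 = 19.7 mm.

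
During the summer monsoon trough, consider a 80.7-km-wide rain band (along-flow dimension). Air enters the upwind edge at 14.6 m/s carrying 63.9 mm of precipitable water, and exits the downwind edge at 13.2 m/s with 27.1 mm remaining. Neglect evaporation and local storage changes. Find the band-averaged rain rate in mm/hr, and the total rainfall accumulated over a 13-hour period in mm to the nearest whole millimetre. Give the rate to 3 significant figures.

Column moisture flux per unit crosswind length is F = V × PW.
Inflow: F_in = 14.6 × 63.9 = 932.94 mm·m/s
Outflow: F_out = 13.2 × 27.1 = 357.72 mm·m/s
Steady-state rate R = (F_in − F_out)/L = (932.94 − 357.72) / 80700 m = 7.128e-03 mm/s.
R = 7.128e-03 × 3600 = 25.7 mm/hr.
Over 13 h: total = 25.7 × 13 = 334.1 ≈ 334 mm.

R ≈ 25.7 mm/hr; total ≈ 334 mm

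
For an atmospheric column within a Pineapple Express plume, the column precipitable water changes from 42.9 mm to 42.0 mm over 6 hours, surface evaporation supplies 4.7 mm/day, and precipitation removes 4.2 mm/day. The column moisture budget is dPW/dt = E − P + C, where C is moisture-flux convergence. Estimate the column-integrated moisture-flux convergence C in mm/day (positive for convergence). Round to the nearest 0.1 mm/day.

C ≈ -4.1 mm/day

dPW/dt = (42.0 − 42.9) mm / (6/24 day) = -3.600 mm/day.
C = dPW/dt − E + P = (-3.600) − 4.7 + 4.2 = -4.1 mm/day.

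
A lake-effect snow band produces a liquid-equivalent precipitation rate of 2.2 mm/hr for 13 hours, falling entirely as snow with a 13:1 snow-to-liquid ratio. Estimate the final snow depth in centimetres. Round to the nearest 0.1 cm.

Liquid-equivalent depth = 2.2 × 13 = 28.6 mm.
Snow depth = 28.6 mm × 13 = 371.8 mm = 37.2 cm.

snow depth ≈ 37.2 cm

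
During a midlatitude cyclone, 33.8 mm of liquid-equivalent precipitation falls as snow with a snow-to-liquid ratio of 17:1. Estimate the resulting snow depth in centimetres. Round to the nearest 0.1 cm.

Snow depth = liquid × ratio = 33.8 mm × 17 = 574.6 mm = 57.5 cm.

snow depth ≈ 57.5 cm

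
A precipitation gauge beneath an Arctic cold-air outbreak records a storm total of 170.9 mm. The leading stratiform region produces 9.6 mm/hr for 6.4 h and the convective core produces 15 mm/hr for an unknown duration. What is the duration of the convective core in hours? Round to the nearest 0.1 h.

Known phases: 9.6 × 6.4 = 61.44 mm.
Remaining depth = 170.9 − 61.44 = 109.46 mm.
Duration = 109.46 / 15 = 7.3 h.

duration ≈ 7.3 h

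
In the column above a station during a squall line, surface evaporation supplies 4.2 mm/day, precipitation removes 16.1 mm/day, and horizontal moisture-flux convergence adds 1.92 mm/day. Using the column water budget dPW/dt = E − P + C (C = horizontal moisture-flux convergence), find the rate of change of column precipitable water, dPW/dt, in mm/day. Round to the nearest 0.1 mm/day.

dPW/dt = E − P + C = 4.2 − 16.1 + (1.92) = -10.0 mm/day.

dPW/dt ≈ -10.0 mm/day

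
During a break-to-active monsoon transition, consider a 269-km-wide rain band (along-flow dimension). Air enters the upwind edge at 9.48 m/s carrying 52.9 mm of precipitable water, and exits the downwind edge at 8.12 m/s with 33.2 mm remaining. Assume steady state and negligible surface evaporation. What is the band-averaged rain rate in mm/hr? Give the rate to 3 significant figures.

Column moisture flux per unit crosswind length is F = V × PW.
Inflow: F_in = 9.48 × 52.9 = 501.492 mm·m/s
Outflow: F_out = 8.12 × 33.2 = 269.584 mm·m/s
Steady-state rate R = (F_in − F_out)/L = (501.492 − 269.584) / 269000 m = 8.621e-04 mm/s.
R = 8.621e-04 × 3600 = 3.10 mm/hr.

R ≈ 3.10 mm/hr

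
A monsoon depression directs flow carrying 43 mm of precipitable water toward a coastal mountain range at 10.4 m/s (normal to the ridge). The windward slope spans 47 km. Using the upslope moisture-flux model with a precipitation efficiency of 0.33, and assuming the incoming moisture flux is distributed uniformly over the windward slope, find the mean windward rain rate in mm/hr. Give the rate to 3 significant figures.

Incoming column moisture flux per unit ridge length: F = V × PW = 10.4 × 43 = 447.2 mm·m/s.
Spread over the 47 km slope with efficiency ε = 0.33: R = ε·F/W = 0.33 × 447.2 / 47000 m = 3.140e-03 mm/s.
R = 3.140e-03 × 3600 = 11.3 mm/hr.

R ≈ 11.3 mm/hr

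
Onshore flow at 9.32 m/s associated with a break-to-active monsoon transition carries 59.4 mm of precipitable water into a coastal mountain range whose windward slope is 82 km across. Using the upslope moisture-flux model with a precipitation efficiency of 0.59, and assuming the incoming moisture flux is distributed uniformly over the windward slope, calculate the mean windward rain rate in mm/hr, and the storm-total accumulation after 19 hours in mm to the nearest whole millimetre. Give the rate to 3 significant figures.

R ≈ 14.3 mm/hr; total ≈ 272 mm

Incoming column moisture flux per unit ridge length: F = V × PW = 9.32 × 59.4 = 553.608 mm·m/s.
Spread over the 82 km slope with efficiency ε = 0.59: R = ε·F/W = 0.59 × 553.608 / 82000 m = 3.983e-03 mm/s.
R = 3.983e-03 × 3600 = 14.3 mm/hr.
Over 19 h: total = 14.3 × 19 = 271.7 ≈ 272 mm.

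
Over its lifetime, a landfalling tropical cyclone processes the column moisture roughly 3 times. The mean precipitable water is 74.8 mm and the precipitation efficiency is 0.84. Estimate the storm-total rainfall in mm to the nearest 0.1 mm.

Each cycle deposits ε × PW = 0.84 × 74.8 = 62.832 mm.
Over 3 cycles: 3 × 62.832 = 188.5 mm.

rainfall ≈ 188.5 mm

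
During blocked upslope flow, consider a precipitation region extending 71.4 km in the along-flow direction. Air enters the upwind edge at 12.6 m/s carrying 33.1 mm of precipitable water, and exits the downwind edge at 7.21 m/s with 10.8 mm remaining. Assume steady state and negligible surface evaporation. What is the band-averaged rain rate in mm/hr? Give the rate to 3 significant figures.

R ≈ 17.1 mm/hr

Column moisture flux per unit crosswind length is F = V × PW.
Inflow: F_in = 12.6 × 33.1 = 417.06 mm·m/s
Outflow: F_out = 7.21 × 10.8 = 77.868 mm·m/s
Steady-state rate R = (F_in − F_out)/L = (417.06 − 77.868) / 71400 m = 4.751e-03 mm/s.
R = 4.751e-03 × 3600 = 17.1 mm/hr.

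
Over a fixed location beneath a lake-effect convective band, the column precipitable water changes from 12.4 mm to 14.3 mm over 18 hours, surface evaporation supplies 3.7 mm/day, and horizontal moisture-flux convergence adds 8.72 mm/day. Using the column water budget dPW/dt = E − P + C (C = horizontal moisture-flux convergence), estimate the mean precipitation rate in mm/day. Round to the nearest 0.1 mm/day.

P ≈ 9.9 mm/day

dPW/dt = (14.3 − 12.4) mm / (18/24 day) = +2.533 mm/day.
P = E + C − dPW/dt = 3.7 + (8.72) − (+2.533) = 9.9 mm/day.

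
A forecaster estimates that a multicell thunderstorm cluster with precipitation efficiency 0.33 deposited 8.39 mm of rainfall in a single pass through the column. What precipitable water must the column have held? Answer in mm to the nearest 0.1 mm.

PW ≈ 25.4 mm

PW = rainfall / ε = 8.39 / 0.33 = 25.4 mm.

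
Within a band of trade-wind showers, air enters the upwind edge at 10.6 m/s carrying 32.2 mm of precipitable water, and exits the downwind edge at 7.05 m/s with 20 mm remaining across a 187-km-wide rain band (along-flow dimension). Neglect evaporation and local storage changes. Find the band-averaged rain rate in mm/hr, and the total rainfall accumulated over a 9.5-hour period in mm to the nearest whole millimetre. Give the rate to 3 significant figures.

Column moisture flux per unit crosswind length is F = V × PW.
Inflow: F_in = 10.6 × 32.2 = 341.32 mm·m/s
Outflow: F_out = 7.05 × 20 = 141 mm·m/s
Steady-state rate R = (F_in − F_out)/L = (341.32 − 141) / 187000 m = 1.071e-03 mm/s.
R = 1.071e-03 × 3600 = 3.86 mm/hr.
Over 9.5 h: total = 3.86 × 9.5 = 36.67 ≈ 37 mm.

R ≈ 3.86 mm/hr; total ≈ 37 mm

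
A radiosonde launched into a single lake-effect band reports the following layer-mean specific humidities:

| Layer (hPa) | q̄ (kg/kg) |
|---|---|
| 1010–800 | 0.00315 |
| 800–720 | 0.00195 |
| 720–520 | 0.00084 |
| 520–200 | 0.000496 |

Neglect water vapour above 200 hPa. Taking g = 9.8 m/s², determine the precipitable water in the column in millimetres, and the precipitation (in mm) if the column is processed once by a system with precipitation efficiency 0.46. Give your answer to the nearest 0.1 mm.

PW ≈ 11.7 mm; precipitation ≈ 5.4 mm

Precipitable water is the column-integrated vapour mass per unit area: PW = (1/g) Σ q̄ Δp, with q in kg/kg and Δp in Pa (1 kg/m² of water = 1 mm).
Layer 1010–800 hPa: Δp = 210 hPa = 21000 Pa, q̄ = 0.00315 kg/kg → 0.00315 × 21000 / 9.8 = 6.75 mm
Layer 800–720 hPa: Δp = 80 hPa = 8000 Pa, q̄ = 0.00195 kg/kg → 0.00195 × 8000 / 9.8 = 1.59 mm
Layer 720–520 hPa: Δp = 200 hPa = 20000 Pa, q̄ = 0.00084 kg/kg → 0.00084 × 20000 / 9.8 = 1.71 mm
Layer 520–200 hPa: Δp = 320 hPa = 32000 Pa, q̄ = 0.000496 kg/kg → 0.000496 × 32000 / 9.8 = 1.62 mm
PW = 6.75 + 1.59 + 1.71 + 1.62 = 11.67 ≈ 11.7 mm.
Precipitation = ε × PW = 0.46 × 11.7 = 5.4 mm.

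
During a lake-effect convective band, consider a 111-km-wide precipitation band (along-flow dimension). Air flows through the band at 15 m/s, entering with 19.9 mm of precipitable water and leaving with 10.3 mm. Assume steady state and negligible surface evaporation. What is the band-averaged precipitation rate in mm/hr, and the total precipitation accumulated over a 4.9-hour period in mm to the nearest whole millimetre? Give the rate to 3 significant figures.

R ≈ 4.67 mm/hr; total ≈ 23 mm

Column moisture flux per unit crosswind length is F = V × PW.
Inflow: F_in = 15 × 19.9 = 298.5 mm·m/s
Outflow: F_out = 15 × 10.3 = 154.5 mm·m/s
Steady-state rate R = (F_in − F_out)/L = (298.5 − 154.5) / 111000 m = 1.297e-03 mm/s.
R = 1.297e-03 × 3600 = 4.67 mm/hr.
Over 4.9 h: total = 4.67 × 4.9 = 22.883 ≈ 23 mm.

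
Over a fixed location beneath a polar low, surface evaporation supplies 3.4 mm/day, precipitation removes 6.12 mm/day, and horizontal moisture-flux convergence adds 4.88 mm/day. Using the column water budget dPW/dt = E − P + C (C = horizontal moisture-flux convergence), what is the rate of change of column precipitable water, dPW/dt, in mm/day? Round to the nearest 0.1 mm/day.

dPW/dt = E − P + C = 3.4 − 6.12 + (4.88) = 2.2 mm/day.

dPW/dt ≈ 2.2 mm/day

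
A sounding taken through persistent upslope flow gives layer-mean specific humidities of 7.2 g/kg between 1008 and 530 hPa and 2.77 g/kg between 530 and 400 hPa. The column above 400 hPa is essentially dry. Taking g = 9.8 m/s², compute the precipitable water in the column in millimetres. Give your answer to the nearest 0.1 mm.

Precipitable water is the column-integrated vapour mass per unit area: PW = (1/g) Σ q̄ Δp, with q in kg/kg and Δp in Pa (1 kg/m² of water = 1 mm).
Layer 1008–530 hPa: Δp = 478 hPa = 47800 Pa, q̄ = 0.0072 kg/kg → 0.0072 × 47800 / 9.8 = 35.12 mm
Layer 530–400 hPa: Δp = 130 hPa = 13000 Pa, q̄ = 0.00277 kg/kg → 0.00277 × 13000 / 9.8 = 3.67 mm
PW = 35.12 + 3.67 = 38.79 ≈ 38.8 mm.

PW ≈ 38.8 mm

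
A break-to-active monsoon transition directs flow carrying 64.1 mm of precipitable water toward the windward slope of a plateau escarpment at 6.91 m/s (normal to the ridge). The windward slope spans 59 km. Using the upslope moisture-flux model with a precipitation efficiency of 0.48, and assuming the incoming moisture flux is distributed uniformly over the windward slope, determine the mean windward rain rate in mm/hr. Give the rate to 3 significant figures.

R ≈ 13.0 mm/hr

Incoming column moisture flux per unit ridge length: F = V × PW = 6.91 × 64.1 = 442.931 mm·m/s.
Spread over the 59 km slope with efficiency ε = 0.48: R = ε·F/W = 0.48 × 442.931 / 59000 m = 3.604e-03 mm/s.
R = 3.604e-03 × 3600 = 13.0 mm/hr.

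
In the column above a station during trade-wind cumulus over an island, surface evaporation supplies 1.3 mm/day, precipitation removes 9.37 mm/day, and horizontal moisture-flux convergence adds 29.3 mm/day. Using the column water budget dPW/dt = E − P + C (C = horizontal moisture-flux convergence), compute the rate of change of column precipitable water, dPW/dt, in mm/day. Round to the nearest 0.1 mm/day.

dPW/dt = E − P + C = 1.3 − 9.37 + (29.3) = 21.2 mm/day.

dPW/dt ≈ 21.2 mm/day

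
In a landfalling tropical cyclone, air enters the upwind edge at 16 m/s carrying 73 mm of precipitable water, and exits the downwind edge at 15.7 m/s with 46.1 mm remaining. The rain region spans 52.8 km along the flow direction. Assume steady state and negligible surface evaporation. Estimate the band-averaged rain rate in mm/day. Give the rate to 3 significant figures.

Column moisture flux per unit crosswind length is F = V × PW.
Inflow: F_in = 16 × 73 = 1168 mm·m/s
Outflow: F_out = 15.7 × 46.1 = 723.77 mm·m/s
Steady-state rate R = (F_in − F_out)/L = (1168 − 723.77) / 52800 m = 8.413e-03 mm/s.
R = 8.413e-03 × 3600 × 24 = 727 mm/day.

R ≈ 727 mm/day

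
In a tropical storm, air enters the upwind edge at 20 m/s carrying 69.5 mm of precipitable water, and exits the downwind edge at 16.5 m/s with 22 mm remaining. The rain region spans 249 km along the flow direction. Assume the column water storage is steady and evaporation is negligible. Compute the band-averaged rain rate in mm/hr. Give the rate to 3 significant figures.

R ≈ 14.8 mm/hr

Column moisture flux per unit crosswind length is F = V × PW.
Inflow: F_in = 20 × 69.5 = 1390 mm·m/s
Outflow: F_out = 16.5 × 22 = 363 mm·m/s
Steady-state rate R = (F_in − F_out)/L = (1390 − 363) / 249000 m = 4.124e-03 mm/s.
R = 4.124e-03 × 3600 = 14.8 mm/hr.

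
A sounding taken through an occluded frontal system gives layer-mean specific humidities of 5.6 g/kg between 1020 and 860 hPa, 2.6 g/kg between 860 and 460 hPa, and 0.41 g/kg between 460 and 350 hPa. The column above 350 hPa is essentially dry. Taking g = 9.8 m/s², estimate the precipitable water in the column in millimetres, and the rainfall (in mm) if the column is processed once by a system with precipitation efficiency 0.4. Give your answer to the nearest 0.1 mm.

Precipitable water is the column-integrated vapour mass per unit area: PW = (1/g) Σ q̄ Δp, with q in kg/kg and Δp in Pa (1 kg/m² of water = 1 mm).
Layer 1020–860 hPa: Δp = 160 hPa = 16000 Pa, q̄ = 0.0056 kg/kg → 0.0056 × 16000 / 9.8 = 9.14 mm
Layer 860–460 hPa: Δp = 400 hPa = 40000 Pa, q̄ = 0.0026 kg/kg → 0.0026 × 40000 / 9.8 = 10.61 mm
Layer 460–350 hPa: Δp = 110 hPa = 11000 Pa, q̄ = 0.00041 kg/kg → 0.00041 × 11000 / 9.8 = 0.46 mm
PW = 9.14 + 10.61 + 0.46 = 20.21 ≈ 20.2 mm.
Rainfall = ε × PW = 0.4 × 20.2 = 8.1 mm.

PW ≈ 20.2 mm; rainfall ≈ 8.1 mm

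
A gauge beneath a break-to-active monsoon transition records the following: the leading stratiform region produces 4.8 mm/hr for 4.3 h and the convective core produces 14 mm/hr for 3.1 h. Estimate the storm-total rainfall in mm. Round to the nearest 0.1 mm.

total ≈ 64.0 mm

Total = Σ Rᵢ Δtᵢ = 4.8 × 4.3 + 14 × 3.1
      = 20.64 + 43.4 = 64.0 mm.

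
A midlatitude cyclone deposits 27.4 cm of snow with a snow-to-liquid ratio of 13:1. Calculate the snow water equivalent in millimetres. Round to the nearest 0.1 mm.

SWE = snow depth / ratio = 27.4 cm / 13 = 2.108 cm = 21.1 mm.

SWE ≈ 21.1 mm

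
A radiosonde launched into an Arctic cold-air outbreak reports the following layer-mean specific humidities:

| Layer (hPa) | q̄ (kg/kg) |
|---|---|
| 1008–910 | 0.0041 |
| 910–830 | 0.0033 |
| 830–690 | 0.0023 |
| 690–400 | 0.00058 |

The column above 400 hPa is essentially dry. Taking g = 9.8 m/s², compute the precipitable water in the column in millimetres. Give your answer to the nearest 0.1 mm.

Precipitable water is the column-integrated vapour mass per unit area: PW = (1/g) Σ q̄ Δp, with q in kg/kg and Δp in Pa (1 kg/m² of water = 1 mm).
Layer 1008–910 hPa: Δp = 98 hPa = 9800 Pa, q̄ = 0.0041 kg/kg → 0.0041 × 9800 / 9.8 = 4.10 mm
Layer 910–830 hPa: Δp = 80 hPa = 8000 Pa, q̄ = 0.0033 kg/kg → 0.0033 × 8000 / 9.8 = 2.69 mm
Layer 830–690 hPa: Δp = 140 hPa = 14000 Pa, q̄ = 0.0023 kg/kg → 0.0023 × 14000 / 9.8 = 3.29 mm
Layer 690–400 hPa: Δp = 290 hPa = 29000 Pa, q̄ = 0.00058 kg/kg → 0.00058 × 29000 / 9.8 = 1.72 mm
PW = 4.10 + 2.69 + 3.29 + 1.72 = 11.80 ≈ 11.8 mm.

PW ≈ 11.8 mm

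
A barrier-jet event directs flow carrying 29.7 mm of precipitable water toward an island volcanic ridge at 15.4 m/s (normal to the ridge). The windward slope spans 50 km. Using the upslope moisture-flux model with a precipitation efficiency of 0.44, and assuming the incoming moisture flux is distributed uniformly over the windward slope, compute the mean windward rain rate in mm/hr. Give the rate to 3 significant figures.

R ≈ 14.5 mm/hr

Incoming column moisture flux per unit ridge length: F = V × PW = 15.4 × 29.7 = 457.38 mm·m/s.
Spread over the 50 km slope with efficiency ε = 0.44: R = ε·F/W = 0.44 × 457.38 / 50000 m = 4.025e-03 mm/s.
R = 4.025e-03 × 3600 = 14.5 mm/hr.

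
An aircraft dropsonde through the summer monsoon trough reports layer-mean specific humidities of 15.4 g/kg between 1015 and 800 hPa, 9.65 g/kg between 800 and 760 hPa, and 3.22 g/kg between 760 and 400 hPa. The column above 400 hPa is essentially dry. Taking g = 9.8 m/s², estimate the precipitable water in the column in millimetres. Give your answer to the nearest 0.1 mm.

Precipitable water is the column-integrated vapour mass per unit area: PW = (1/g) Σ q̄ Δp, with q in kg/kg and Δp in Pa (1 kg/m² of water = 1 mm).
Layer 1015–800 hPa: Δp = 215 hPa = 21500 Pa, q̄ = 0.0154 kg/kg → 0.0154 × 21500 / 9.8 = 33.79 mm
Layer 800–760 hPa: Δp = 40 hPa = 4000 Pa, q̄ = 0.00965 kg/kg → 0.00965 × 4000 / 9.8 = 3.94 mm
Layer 760–400 hPa: Δp = 360 hPa = 36000 Pa, q̄ = 0.00322 kg/kg → 0.00322 × 36000 / 9.8 = 11.83 mm
PW = 33.79 + 3.94 + 11.83 = 49.56 ≈ 49.6 mm.

PW ≈ 49.6 mm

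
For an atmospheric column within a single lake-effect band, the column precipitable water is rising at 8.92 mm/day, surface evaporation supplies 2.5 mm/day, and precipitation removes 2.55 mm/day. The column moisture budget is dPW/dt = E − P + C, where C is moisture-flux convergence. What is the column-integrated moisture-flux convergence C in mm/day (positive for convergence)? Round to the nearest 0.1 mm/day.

C ≈ 9.0 mm/day

dPW/dt = +8.92 mm/day.
C = dPW/dt − E + P = (+8.92) − 2.5 + 2.55 = 9.0 mm/day.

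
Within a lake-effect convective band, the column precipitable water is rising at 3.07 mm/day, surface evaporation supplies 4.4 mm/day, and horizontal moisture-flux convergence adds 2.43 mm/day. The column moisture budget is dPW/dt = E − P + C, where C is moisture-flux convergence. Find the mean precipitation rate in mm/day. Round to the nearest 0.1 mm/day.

P ≈ 3.8 mm/day

dPW/dt = +3.07 mm/day.
P = E + C − dPW/dt = 4.4 + (2.43) − (+3.07) = 3.8 mm/day.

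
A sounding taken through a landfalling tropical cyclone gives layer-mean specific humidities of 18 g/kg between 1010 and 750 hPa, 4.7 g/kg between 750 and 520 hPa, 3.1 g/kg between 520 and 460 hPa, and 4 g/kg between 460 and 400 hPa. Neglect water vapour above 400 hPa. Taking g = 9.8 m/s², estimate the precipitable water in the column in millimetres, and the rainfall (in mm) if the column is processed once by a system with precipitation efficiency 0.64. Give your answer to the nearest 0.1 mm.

PW ≈ 63.1 mm; rainfall ≈ 40.4 mm

Precipitable water is the column-integrated vapour mass per unit area: PW = (1/g) Σ q̄ Δp, with q in kg/kg and Δp in Pa (1 kg/m² of water = 1 mm).
Layer 1010–750 hPa: Δp = 260 hPa = 26000 Pa, q̄ = 0.018 kg/kg → 0.018 × 26000 / 9.8 = 47.76 mm
Layer 750–520 hPa: Δp = 230 hPa = 23000 Pa, q̄ = 0.0047 kg/kg → 0.0047 × 23000 / 9.8 = 11.03 mm
Layer 520–460 hPa: Δp = 60 hPa = 6000 Pa, q̄ = 0.0031 kg/kg → 0.0031 × 6000 / 9.8 = 1.90 mm
Layer 460–400 hPa: Δp = 60 hPa = 6000 Pa, q̄ = 0.004 kg/kg → 0.004 × 6000 / 9.8 = 2.45 mm
PW = 47.76 + 11.03 + 1.90 + 2.45 = 63.14 ≈ 63.1 mm.
Rainfall = ε × PW = 0.64 × 63.1 = 40.4 mm.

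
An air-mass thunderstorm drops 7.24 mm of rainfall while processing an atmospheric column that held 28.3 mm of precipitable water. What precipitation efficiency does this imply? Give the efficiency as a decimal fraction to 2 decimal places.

ε = rainfall / PW = 7.24 / 28.3 = 0.26.

ε ≈ 0.26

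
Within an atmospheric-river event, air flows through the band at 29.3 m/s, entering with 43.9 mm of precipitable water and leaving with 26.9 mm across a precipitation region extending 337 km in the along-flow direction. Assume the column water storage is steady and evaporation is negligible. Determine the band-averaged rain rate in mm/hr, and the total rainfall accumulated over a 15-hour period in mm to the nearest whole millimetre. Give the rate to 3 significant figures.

Column moisture flux per unit crosswind length is F = V × PW.
Inflow: F_in = 29.3 × 43.9 = 1286.27 mm·m/s
Outflow: F_out = 29.3 × 26.9 = 788.17 mm·m/s
Steady-state rate R = (F_in − F_out)/L = (1286.27 − 788.17) / 337000 m = 1.478e-03 mm/s.
R = 1.478e-03 × 3600 = 5.32 mm/hr.
Over 15 h: total = 5.32 × 15 = 79.8 ≈ 80 mm.

R ≈ 5.32 mm/hr; total ≈ 80 mm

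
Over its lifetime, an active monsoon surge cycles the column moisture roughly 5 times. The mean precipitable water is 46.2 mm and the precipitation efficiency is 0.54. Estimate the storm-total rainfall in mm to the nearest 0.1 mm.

Each cycle deposits ε × PW = 0.54 × 46.2 = 24.948 mm.
Over 5 cycles: 5 × 24.948 = 124.7 mm.

rainfall ≈ 124.7 mm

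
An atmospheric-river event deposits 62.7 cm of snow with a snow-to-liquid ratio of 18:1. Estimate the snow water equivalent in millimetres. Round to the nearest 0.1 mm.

SWE = snow depth / ratio = 62.7 cm / 18 = 3.483 cm = 34.8 mm.

SWE ≈ 34.8 mm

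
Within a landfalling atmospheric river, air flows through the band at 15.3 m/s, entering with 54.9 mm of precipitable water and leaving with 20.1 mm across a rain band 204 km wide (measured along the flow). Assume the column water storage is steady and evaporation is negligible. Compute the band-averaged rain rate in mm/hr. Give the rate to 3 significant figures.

R ≈ 9.40 mm/hr

Column moisture flux per unit crosswind length is F = V × PW.
Inflow: F_in = 15.3 × 54.9 = 839.97 mm·m/s
Outflow: F_out = 15.3 × 20.1 = 307.53 mm·m/s
Steady-state rate R = (F_in − F_out)/L = (839.97 − 307.53) / 204000 m = 2.610e-03 mm/s.
R = 2.610e-03 × 3600 = 9.40 mm/hr.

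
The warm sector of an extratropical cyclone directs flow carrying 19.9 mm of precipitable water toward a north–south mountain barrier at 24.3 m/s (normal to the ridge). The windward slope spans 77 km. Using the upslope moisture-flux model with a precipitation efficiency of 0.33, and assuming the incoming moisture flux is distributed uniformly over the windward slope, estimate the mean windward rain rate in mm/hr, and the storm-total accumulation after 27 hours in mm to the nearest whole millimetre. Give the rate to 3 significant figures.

R ≈ 7.46 mm/hr; total ≈ 201 mm

Incoming column moisture flux per unit ridge length: F = V × PW = 24.3 × 19.9 = 483.57 mm·m/s.
Spread over the 77 km slope with efficiency ε = 0.33: R = ε·F/W = 0.33 × 483.57 / 77000 m = 2.072e-03 mm/s.
R = 2.072e-03 × 3600 = 7.46 mm/hr.
Over 27 h: total = 7.46 × 27 = 201.42 ≈ 201 mm.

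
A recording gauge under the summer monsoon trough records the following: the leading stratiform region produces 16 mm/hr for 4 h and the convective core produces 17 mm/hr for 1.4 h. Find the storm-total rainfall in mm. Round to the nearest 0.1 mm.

total ≈ 87.8 mm

Total = Σ Rᵢ Δtᵢ = 16 × 4 + 17 × 1.4
      = 64 + 23.8 = 87.8 mm.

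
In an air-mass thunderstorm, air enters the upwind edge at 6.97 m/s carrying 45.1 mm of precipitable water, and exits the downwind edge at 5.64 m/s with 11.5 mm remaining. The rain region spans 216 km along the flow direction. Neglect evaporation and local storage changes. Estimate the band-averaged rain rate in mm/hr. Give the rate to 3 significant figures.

Column moisture flux per unit crosswind length is F = V × PW.
Inflow: F_in = 6.97 × 45.1 = 314.347 mm·m/s
Outflow: F_out = 5.64 × 11.5 = 64.86 mm·m/s
Steady-state rate R = (F_in − F_out)/L = (314.347 − 64.86) / 216000 m = 1.155e-03 mm/s.
R = 1.155e-03 × 3600 = 4.16 mm/hr.

R ≈ 4.16 mm/hr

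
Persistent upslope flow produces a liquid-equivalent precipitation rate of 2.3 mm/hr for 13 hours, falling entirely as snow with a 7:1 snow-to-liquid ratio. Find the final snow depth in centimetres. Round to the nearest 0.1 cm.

Liquid-equivalent depth = 2.3 × 13 = 29.9 mm.
Snow depth = 29.9 mm × 7 = 209.3 mm = 20.9 cm.

snow depth ≈ 20.9 cm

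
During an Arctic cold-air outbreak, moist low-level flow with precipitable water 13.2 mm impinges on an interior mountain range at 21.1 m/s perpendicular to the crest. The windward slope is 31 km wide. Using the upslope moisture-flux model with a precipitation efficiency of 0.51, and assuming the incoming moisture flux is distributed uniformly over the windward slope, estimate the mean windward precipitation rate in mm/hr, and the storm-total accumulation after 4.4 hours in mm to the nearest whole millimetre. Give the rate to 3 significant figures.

Incoming column moisture flux per unit ridge length: F = V × PW = 21.1 × 13.2 = 278.52 mm·m/s.
Spread over the 31 km slope with efficiency ε = 0.51: R = ε·F/W = 0.51 × 278.52 / 31000 m = 4.582e-03 mm/s.
R = 4.582e-03 × 3600 = 16.5 mm/hr.
Over 4.4 h: total = 16.5 × 4.4 = 72.6 ≈ 73 mm.

R ≈ 16.5 mm/hr; total ≈ 73 mm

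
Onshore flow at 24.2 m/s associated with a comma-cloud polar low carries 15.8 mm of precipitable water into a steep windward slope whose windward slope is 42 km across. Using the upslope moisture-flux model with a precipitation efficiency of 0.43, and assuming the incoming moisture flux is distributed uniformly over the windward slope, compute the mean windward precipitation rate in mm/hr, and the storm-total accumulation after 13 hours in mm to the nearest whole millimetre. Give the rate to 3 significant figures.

Incoming column moisture flux per unit ridge length: F = V × PW = 24.2 × 15.8 = 382.36 mm·m/s.
Spread over the 42 km slope with efficiency ε = 0.43: R = ε·F/W = 0.43 × 382.36 / 42000 m = 3.915e-03 mm/s.
R = 3.915e-03 × 3600 = 14.1 mm/hr.
Over 13 h: total = 14.1 × 13 = 183.3 ≈ 183 mm.

R ≈ 14.1 mm/hr; total ≈ 183 mm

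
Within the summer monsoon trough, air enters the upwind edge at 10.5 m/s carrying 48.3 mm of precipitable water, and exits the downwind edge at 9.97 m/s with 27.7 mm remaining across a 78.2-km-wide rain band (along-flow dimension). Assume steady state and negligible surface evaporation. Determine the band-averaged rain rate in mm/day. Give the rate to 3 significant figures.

Column moisture flux per unit crosswind length is F = V × PW.
Inflow: F_in = 10.5 × 48.3 = 507.15 mm·m/s
Outflow: F_out = 9.97 × 27.7 = 276.169 mm·m/s
Steady-state rate R = (F_in − F_out)/L = (507.15 − 276.169) / 78200 m = 2.954e-03 mm/s.
R = 2.954e-03 × 3600 × 24 = 255 mm/day.

R ≈ 255 mm/day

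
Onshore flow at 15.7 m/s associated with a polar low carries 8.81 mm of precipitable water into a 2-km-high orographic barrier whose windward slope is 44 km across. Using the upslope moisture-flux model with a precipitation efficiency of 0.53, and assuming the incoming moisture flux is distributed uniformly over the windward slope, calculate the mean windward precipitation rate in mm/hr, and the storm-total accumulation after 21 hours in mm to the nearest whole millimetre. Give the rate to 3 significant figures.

Incoming column moisture flux per unit ridge length: F = V × PW = 15.7 × 8.81 = 138.317 mm·m/s.
Spread over the 44 km slope with efficiency ε = 0.53: R = ε·F/W = 0.53 × 138.317 / 44000 m = 1.666e-03 mm/s.
R = 1.666e-03 × 3600 = 6.00 mm/hr.
Over 21 h: total = 6.00 × 21 = 126 mm.

R ≈ 6.00 mm/hr; total ≈ 126 mm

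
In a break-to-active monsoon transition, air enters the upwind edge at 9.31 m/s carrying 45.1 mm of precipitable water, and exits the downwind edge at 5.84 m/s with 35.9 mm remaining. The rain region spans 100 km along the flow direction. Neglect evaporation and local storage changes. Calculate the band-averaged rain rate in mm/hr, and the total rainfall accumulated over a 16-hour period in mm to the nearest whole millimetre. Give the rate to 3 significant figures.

Column moisture flux per unit crosswind length is F = V × PW.
Inflow: F_in = 9.31 × 45.1 = 419.881 mm·m/s
Outflow: F_out = 5.84 × 35.9 = 209.656 mm·m/s
Steady-state rate R = (F_in − F_out)/L = (419.881 − 209.656) / 100000 m = 2.102e-03 mm/s.
R = 2.102e-03 × 3600 = 7.57 mm/hr.
Over 16 h: total = 7.57 × 16 = 121.12 ≈ 121 mm.

R ≈ 7.57 mm/hr; total ≈ 121 mm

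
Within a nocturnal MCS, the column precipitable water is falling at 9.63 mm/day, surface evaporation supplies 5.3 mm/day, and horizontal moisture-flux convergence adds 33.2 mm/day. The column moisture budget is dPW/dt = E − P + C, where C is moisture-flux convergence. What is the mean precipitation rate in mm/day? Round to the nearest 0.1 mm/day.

dPW/dt = -9.63 mm/day.
P = E + C − dPW/dt = 5.3 + (33.2) − (-9.63) = 48.1 mm/day.

P ≈ 48.1 mm/day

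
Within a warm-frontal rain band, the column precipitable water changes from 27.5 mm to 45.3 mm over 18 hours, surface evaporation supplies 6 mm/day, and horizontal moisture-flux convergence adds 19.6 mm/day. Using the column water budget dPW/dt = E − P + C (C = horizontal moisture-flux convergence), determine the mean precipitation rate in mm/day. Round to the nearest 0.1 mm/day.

P ≈ 1.9 mm/day

dPW/dt = (45.3 − 27.5) mm / (18/24 day) = +23.733 mm/day.
P = E + C − dPW/dt = 6 + (19.6) − (+23.733) = 1.9 mm/day.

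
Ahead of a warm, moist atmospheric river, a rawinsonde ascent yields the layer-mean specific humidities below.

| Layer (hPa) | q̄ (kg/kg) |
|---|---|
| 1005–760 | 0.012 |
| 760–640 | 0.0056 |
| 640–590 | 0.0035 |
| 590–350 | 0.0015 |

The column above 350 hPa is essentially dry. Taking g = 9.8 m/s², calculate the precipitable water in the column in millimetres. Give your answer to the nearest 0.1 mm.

PW ≈ 42.3 mm

Precipitable water is the column-integrated vapour mass per unit area: PW = (1/g) Σ q̄ Δp, with q in kg/kg and Δp in Pa (1 kg/m² of water = 1 mm).
Layer 1005–760 hPa: Δp = 245 hPa = 24500 Pa, q̄ = 0.012 kg/kg → 0.012 × 24500 / 9.8 = 30.00 mm
Layer 760–640 hPa: Δp = 120 hPa = 12000 Pa, q̄ = 0.0056 kg/kg → 0.0056 × 12000 / 9.8 = 6.86 mm
Layer 640–590 hPa: Δp = 50 hPa = 5000 Pa, q̄ = 0.0035 kg/kg → 0.0035 × 5000 / 9.8 = 1.79 mm
Layer 590–350 hPa: Δp = 240 hPa = 24000 Pa, q̄ = 0.0015 kg/kg → 0.0015 × 24000 / 9.8 = 3.67 mm
PW = 30.00 + 6.86 + 1.79 + 3.67 = 42.32 ≈ 42.3 mm.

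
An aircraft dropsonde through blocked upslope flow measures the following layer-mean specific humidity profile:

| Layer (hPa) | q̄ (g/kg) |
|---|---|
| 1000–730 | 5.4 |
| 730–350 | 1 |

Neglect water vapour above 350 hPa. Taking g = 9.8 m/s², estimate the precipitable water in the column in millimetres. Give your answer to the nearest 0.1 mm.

PW ≈ 18.8 mm

Precipitable water is the column-integrated vapour mass per unit area: PW = (1/g) Σ q̄ Δp, with q in kg/kg and Δp in Pa (1 kg/m² of water = 1 mm).
Layer 1000–730 hPa: Δp = 270 hPa = 27000 Pa, q̄ = 0.0054 kg/kg → 0.0054 × 27000 / 9.8 = 14.88 mm
Layer 730–350 hPa: Δp = 380 hPa = 38000 Pa, q̄ = 0.001 kg/kg → 0.001 × 38000 / 9.8 = 3.88 mm
PW = 14.88 + 3.88 = 18.76 ≈ 18.8 mm.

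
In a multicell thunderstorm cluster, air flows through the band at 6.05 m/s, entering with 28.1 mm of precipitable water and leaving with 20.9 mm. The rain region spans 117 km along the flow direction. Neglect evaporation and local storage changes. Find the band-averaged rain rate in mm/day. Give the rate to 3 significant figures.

Column moisture flux per unit crosswind length is F = V × PW.
Inflow: F_in = 6.05 × 28.1 = 170.005 mm·m/s
Outflow: F_out = 6.05 × 20.9 = 126.445 mm·m/s
Steady-state rate R = (F_in − F_out)/L = (170.005 − 126.445) / 117000 m = 3.723e-04 mm/s.
R = 3.723e-04 × 3600 × 24 = 32.2 mm/day.

R ≈ 32.2 mm/day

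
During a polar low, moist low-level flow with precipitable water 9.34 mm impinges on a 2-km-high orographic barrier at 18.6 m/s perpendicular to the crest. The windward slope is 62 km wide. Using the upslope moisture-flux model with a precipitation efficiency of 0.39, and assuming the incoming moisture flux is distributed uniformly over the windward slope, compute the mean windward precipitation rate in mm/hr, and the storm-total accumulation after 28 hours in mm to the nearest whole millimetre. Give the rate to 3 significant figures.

R ≈ 3.93 mm/hr; total ≈ 110 mm

Incoming column moisture flux per unit ridge length: F = V × PW = 18.6 × 9.34 = 173.724 mm·m/s.
Spread over the 62 km slope with efficiency ε = 0.39: R = ε·F/W = 0.39 × 173.724 / 62000 m = 1.093e-03 mm/s.
R = 1.093e-03 × 3600 = 3.93 mm/hr.
Over 28 h: total = 3.93 × 28 = 110.04 ≈ 110 mm.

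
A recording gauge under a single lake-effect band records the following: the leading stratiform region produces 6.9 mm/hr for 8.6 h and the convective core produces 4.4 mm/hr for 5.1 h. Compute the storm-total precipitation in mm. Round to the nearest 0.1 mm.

Total = Σ Rᵢ Δtᵢ = 6.9 × 8.6 + 4.4 × 5.1
      = 59.34 + 22.44 = 81.8 mm.

total ≈ 81.8 mm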